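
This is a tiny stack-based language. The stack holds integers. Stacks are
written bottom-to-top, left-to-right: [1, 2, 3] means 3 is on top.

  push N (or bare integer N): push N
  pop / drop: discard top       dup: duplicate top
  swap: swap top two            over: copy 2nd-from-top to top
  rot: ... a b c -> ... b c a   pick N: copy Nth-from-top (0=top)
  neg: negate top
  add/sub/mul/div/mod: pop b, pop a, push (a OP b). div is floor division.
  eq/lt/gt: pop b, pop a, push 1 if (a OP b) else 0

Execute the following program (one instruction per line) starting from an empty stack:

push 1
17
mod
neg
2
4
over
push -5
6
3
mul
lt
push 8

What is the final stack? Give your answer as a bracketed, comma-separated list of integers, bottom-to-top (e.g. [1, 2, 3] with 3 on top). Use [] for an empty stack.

After 'push 1': [1]
After 'push 17': [1, 17]
After 'mod': [1]
After 'neg': [-1]
After 'push 2': [-1, 2]
After 'push 4': [-1, 2, 4]
After 'over': [-1, 2, 4, 2]
After 'push -5': [-1, 2, 4, 2, -5]
After 'push 6': [-1, 2, 4, 2, -5, 6]
After 'push 3': [-1, 2, 4, 2, -5, 6, 3]
After 'mul': [-1, 2, 4, 2, -5, 18]
After 'lt': [-1, 2, 4, 2, 1]
After 'push 8': [-1, 2, 4, 2, 1, 8]

Answer: [-1, 2, 4, 2, 1, 8]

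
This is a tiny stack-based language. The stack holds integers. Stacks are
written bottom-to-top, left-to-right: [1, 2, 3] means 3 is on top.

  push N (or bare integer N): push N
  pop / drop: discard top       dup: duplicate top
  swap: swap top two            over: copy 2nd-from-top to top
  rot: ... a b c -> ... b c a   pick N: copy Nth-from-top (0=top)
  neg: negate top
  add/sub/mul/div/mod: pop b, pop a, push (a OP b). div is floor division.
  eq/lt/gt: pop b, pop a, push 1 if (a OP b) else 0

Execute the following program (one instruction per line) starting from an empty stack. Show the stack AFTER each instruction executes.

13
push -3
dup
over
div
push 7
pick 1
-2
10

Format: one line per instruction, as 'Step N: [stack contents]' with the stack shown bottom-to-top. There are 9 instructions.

Step 1: [13]
Step 2: [13, -3]
Step 3: [13, -3, -3]
Step 4: [13, -3, -3, -3]
Step 5: [13, -3, 1]
Step 6: [13, -3, 1, 7]
Step 7: [13, -3, 1, 7, 1]
Step 8: [13, -3, 1, 7, 1, -2]
Step 9: [13, -3, 1, 7, 1, -2, 10]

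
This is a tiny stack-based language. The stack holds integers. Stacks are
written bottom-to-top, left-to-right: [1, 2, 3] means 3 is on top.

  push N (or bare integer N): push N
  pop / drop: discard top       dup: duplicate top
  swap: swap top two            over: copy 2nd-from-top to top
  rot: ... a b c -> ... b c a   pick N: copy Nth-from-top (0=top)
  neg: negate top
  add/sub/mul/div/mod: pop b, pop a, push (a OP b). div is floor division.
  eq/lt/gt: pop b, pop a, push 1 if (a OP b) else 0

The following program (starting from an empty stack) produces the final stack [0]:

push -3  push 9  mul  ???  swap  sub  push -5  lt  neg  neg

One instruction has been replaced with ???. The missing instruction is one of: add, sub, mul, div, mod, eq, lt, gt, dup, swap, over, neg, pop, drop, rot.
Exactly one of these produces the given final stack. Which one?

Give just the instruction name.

Stack before ???: [-27]
Stack after ???:  [-27, -27]
The instruction that transforms [-27] -> [-27, -27] is: dup

Answer: dup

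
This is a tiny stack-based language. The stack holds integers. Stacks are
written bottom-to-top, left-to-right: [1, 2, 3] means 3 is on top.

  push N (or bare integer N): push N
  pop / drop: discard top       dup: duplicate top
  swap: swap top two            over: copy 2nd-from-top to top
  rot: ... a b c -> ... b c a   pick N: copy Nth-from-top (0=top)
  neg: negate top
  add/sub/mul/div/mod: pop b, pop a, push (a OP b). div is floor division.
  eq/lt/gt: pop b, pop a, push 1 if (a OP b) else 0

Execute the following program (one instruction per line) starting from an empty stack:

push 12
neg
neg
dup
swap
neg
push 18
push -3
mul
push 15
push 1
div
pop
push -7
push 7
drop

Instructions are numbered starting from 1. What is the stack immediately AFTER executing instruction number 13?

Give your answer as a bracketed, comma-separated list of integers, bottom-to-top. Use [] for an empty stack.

Step 1 ('push 12'): [12]
Step 2 ('neg'): [-12]
Step 3 ('neg'): [12]
Step 4 ('dup'): [12, 12]
Step 5 ('swap'): [12, 12]
Step 6 ('neg'): [12, -12]
Step 7 ('push 18'): [12, -12, 18]
Step 8 ('push -3'): [12, -12, 18, -3]
Step 9 ('mul'): [12, -12, -54]
Step 10 ('push 15'): [12, -12, -54, 15]
Step 11 ('push 1'): [12, -12, -54, 15, 1]
Step 12 ('div'): [12, -12, -54, 15]
Step 13 ('pop'): [12, -12, -54]

Answer: [12, -12, -54]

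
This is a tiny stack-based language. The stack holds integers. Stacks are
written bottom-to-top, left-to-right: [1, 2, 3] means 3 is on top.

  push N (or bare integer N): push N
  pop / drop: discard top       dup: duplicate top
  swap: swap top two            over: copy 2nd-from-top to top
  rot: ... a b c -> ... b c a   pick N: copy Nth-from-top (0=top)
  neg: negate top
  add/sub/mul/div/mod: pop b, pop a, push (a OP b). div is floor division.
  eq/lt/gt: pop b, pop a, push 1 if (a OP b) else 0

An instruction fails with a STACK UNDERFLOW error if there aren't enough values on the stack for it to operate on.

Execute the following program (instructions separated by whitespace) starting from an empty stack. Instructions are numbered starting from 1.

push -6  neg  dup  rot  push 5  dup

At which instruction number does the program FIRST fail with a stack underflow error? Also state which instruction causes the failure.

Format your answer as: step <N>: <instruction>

Answer: step 4: rot

Derivation:
Step 1 ('push -6'): stack = [-6], depth = 1
Step 2 ('neg'): stack = [6], depth = 1
Step 3 ('dup'): stack = [6, 6], depth = 2
Step 4 ('rot'): needs 3 value(s) but depth is 2 — STACK UNDERFLOW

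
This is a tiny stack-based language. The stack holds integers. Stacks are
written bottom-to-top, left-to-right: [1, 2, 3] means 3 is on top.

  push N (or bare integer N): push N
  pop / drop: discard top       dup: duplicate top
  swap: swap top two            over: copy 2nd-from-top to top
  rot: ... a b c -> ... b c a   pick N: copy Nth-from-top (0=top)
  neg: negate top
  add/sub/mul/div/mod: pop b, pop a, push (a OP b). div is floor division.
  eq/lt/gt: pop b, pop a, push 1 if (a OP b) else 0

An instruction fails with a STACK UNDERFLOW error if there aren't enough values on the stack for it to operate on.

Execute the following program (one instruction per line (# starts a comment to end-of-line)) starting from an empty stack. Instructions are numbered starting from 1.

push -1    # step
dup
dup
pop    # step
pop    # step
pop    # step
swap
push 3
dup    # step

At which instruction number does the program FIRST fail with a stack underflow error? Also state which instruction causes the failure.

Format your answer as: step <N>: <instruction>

Answer: step 7: swap

Derivation:
Step 1 ('push -1'): stack = [-1], depth = 1
Step 2 ('dup'): stack = [-1, -1], depth = 2
Step 3 ('dup'): stack = [-1, -1, -1], depth = 3
Step 4 ('pop'): stack = [-1, -1], depth = 2
Step 5 ('pop'): stack = [-1], depth = 1
Step 6 ('pop'): stack = [], depth = 0
Step 7 ('swap'): needs 2 value(s) but depth is 0 — STACK UNDERFLOW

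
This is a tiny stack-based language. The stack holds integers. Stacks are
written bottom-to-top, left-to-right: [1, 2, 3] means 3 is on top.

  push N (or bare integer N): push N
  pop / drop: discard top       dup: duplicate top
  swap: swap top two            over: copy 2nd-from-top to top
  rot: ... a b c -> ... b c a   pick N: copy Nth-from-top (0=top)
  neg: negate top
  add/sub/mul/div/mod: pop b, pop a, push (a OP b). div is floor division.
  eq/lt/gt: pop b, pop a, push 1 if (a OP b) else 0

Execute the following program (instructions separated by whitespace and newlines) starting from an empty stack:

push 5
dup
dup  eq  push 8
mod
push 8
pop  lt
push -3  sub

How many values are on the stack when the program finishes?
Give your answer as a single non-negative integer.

Answer: 1

Derivation:
After 'push 5': stack = [5] (depth 1)
After 'dup': stack = [5, 5] (depth 2)
After 'dup': stack = [5, 5, 5] (depth 3)
After 'eq': stack = [5, 1] (depth 2)
After 'push 8': stack = [5, 1, 8] (depth 3)
After 'mod': stack = [5, 1] (depth 2)
After 'push 8': stack = [5, 1, 8] (depth 3)
After 'pop': stack = [5, 1] (depth 2)
After 'lt': stack = [0] (depth 1)
After 'push -3': stack = [0, -3] (depth 2)
After 'sub': stack = [3] (depth 1)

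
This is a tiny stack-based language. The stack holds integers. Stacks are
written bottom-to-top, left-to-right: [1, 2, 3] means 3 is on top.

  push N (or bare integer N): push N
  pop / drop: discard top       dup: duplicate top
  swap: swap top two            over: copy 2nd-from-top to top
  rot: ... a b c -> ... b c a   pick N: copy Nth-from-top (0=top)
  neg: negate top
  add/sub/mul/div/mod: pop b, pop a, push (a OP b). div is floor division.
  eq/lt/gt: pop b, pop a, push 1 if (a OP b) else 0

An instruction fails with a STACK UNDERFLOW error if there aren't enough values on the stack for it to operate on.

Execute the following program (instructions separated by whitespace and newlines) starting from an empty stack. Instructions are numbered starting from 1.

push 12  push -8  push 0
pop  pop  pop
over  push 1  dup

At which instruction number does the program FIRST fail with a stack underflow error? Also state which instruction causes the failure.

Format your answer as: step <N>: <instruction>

Step 1 ('push 12'): stack = [12], depth = 1
Step 2 ('push -8'): stack = [12, -8], depth = 2
Step 3 ('push 0'): stack = [12, -8, 0], depth = 3
Step 4 ('pop'): stack = [12, -8], depth = 2
Step 5 ('pop'): stack = [12], depth = 1
Step 6 ('pop'): stack = [], depth = 0
Step 7 ('over'): needs 2 value(s) but depth is 0 — STACK UNDERFLOW

Answer: step 7: over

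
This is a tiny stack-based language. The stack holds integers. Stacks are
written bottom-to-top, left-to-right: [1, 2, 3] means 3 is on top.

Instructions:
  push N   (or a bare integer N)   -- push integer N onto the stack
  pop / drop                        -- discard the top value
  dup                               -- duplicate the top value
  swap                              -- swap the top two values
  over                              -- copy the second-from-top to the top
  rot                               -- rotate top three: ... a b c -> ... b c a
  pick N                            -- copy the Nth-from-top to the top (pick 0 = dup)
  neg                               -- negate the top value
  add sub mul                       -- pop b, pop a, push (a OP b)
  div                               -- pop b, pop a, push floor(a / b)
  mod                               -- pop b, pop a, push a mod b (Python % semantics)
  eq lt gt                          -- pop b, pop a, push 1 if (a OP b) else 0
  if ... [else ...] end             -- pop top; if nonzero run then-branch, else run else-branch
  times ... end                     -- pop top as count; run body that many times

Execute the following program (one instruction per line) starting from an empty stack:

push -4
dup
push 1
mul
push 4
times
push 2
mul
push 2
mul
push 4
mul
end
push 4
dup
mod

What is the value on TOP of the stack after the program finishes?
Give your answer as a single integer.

Answer: 0

Derivation:
After 'push -4': [-4]
After 'dup': [-4, -4]
After 'push 1': [-4, -4, 1]
After 'mul': [-4, -4]
After 'push 4': [-4, -4, 4]
After 'times': [-4, -4]
After 'push 2': [-4, -4, 2]
After 'mul': [-4, -8]
After 'push 2': [-4, -8, 2]
After 'mul': [-4, -16]
  ...
After 'mul': [-4, -16384]
After 'push 2': [-4, -16384, 2]
After 'mul': [-4, -32768]
After 'push 2': [-4, -32768, 2]
After 'mul': [-4, -65536]
After 'push 4': [-4, -65536, 4]
After 'mul': [-4, -262144]
After 'push 4': [-4, -262144, 4]
After 'dup': [-4, -262144, 4, 4]
After 'mod': [-4, -262144, 0]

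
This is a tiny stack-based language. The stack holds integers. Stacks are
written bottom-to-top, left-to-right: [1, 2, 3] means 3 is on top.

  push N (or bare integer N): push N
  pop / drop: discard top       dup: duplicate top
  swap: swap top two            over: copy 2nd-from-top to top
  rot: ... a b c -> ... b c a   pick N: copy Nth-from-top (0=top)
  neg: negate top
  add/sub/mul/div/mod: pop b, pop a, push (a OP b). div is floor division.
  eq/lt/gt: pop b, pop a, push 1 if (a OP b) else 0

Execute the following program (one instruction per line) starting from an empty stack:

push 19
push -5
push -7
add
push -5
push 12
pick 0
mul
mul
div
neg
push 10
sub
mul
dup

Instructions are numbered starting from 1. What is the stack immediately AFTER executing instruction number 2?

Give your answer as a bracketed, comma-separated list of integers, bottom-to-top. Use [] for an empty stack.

Step 1 ('push 19'): [19]
Step 2 ('push -5'): [19, -5]

Answer: [19, -5]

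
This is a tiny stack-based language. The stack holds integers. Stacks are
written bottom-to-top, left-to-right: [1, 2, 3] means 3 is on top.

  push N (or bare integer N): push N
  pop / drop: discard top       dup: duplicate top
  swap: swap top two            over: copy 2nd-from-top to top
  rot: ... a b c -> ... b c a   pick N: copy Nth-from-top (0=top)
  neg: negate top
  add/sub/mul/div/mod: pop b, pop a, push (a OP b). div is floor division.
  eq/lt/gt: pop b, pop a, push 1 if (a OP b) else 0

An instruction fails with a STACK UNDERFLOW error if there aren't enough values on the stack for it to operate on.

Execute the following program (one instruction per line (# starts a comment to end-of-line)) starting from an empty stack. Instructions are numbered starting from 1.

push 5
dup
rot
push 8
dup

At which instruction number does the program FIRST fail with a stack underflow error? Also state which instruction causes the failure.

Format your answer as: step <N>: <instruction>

Step 1 ('push 5'): stack = [5], depth = 1
Step 2 ('dup'): stack = [5, 5], depth = 2
Step 3 ('rot'): needs 3 value(s) but depth is 2 — STACK UNDERFLOW

Answer: step 3: rot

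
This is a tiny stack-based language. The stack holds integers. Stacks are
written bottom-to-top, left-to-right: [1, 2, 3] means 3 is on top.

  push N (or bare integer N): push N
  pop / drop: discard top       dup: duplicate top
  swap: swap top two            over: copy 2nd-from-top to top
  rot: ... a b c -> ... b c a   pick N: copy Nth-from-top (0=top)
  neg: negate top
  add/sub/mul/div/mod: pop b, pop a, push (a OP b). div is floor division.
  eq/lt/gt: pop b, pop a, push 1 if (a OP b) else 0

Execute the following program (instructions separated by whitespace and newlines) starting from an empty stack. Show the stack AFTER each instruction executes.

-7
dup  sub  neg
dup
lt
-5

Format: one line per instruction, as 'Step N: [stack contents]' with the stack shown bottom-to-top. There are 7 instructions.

Step 1: [-7]
Step 2: [-7, -7]
Step 3: [0]
Step 4: [0]
Step 5: [0, 0]
Step 6: [0]
Step 7: [0, -5]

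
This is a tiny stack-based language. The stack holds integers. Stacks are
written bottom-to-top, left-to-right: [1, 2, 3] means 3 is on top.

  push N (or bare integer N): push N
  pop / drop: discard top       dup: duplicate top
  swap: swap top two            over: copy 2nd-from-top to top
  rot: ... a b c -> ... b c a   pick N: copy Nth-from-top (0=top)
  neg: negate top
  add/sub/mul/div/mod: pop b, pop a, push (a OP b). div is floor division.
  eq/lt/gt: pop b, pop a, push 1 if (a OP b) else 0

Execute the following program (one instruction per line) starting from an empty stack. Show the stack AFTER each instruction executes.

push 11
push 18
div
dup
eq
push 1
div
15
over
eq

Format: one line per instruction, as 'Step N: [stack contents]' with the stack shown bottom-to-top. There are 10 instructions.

Step 1: [11]
Step 2: [11, 18]
Step 3: [0]
Step 4: [0, 0]
Step 5: [1]
Step 6: [1, 1]
Step 7: [1]
Step 8: [1, 15]
Step 9: [1, 15, 1]
Step 10: [1, 0]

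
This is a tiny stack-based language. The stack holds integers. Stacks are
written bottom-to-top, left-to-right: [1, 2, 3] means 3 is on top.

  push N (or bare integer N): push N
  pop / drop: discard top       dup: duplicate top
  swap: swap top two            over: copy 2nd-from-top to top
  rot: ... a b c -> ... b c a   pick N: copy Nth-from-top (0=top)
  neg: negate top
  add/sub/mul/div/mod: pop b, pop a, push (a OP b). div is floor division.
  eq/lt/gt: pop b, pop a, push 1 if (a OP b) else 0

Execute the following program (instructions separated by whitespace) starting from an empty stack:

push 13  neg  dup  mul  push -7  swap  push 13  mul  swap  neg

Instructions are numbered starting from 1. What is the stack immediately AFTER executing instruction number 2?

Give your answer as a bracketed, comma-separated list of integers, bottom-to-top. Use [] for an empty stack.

Step 1 ('push 13'): [13]
Step 2 ('neg'): [-13]

Answer: [-13]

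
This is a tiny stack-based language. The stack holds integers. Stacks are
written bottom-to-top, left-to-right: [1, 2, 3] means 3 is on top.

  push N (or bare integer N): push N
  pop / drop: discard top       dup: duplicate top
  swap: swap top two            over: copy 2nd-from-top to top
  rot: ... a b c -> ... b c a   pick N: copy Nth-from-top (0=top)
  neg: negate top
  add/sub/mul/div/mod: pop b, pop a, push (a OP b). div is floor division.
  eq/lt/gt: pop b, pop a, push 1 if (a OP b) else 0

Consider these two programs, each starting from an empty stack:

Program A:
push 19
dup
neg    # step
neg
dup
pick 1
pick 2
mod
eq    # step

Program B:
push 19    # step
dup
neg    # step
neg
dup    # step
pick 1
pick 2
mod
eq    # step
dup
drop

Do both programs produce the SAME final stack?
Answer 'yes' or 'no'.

Program A trace:
  After 'push 19': [19]
  After 'dup': [19, 19]
  After 'neg': [19, -19]
  After 'neg': [19, 19]
  After 'dup': [19, 19, 19]
  After 'pick 1': [19, 19, 19, 19]
  After 'pick 2': [19, 19, 19, 19, 19]
  After 'mod': [19, 19, 19, 0]
  After 'eq': [19, 19, 0]
Program A final stack: [19, 19, 0]

Program B trace:
  After 'push 19': [19]
  After 'dup': [19, 19]
  After 'neg': [19, -19]
  After 'neg': [19, 19]
  After 'dup': [19, 19, 19]
  After 'pick 1': [19, 19, 19, 19]
  After 'pick 2': [19, 19, 19, 19, 19]
  After 'mod': [19, 19, 19, 0]
  After 'eq': [19, 19, 0]
  After 'dup': [19, 19, 0, 0]
  After 'drop': [19, 19, 0]
Program B final stack: [19, 19, 0]
Same: yes

Answer: yes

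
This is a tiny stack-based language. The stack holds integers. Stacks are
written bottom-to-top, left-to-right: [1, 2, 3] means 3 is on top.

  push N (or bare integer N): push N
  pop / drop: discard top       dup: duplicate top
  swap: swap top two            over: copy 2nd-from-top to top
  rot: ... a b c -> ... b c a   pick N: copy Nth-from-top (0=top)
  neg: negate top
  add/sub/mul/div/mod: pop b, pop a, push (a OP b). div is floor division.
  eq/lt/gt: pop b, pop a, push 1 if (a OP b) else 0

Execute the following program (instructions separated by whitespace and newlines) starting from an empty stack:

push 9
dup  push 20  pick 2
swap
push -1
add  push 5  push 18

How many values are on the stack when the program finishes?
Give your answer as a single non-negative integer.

After 'push 9': stack = [9] (depth 1)
After 'dup': stack = [9, 9] (depth 2)
After 'push 20': stack = [9, 9, 20] (depth 3)
After 'pick 2': stack = [9, 9, 20, 9] (depth 4)
After 'swap': stack = [9, 9, 9, 20] (depth 4)
After 'push -1': stack = [9, 9, 9, 20, -1] (depth 5)
After 'add': stack = [9, 9, 9, 19] (depth 4)
After 'push 5': stack = [9, 9, 9, 19, 5] (depth 5)
After 'push 18': stack = [9, 9, 9, 19, 5, 18] (depth 6)

Answer: 6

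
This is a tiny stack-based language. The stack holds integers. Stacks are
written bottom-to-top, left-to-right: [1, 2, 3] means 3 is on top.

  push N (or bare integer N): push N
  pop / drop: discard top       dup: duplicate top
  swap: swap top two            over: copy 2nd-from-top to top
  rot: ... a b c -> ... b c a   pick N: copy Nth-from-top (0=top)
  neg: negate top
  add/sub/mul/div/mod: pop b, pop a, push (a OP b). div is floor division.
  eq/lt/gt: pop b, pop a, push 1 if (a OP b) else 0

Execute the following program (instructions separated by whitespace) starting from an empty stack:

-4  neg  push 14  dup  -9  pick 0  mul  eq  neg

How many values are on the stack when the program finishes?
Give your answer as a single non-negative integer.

Answer: 3

Derivation:
After 'push -4': stack = [-4] (depth 1)
After 'neg': stack = [4] (depth 1)
After 'push 14': stack = [4, 14] (depth 2)
After 'dup': stack = [4, 14, 14] (depth 3)
After 'push -9': stack = [4, 14, 14, -9] (depth 4)
After 'pick 0': stack = [4, 14, 14, -9, -9] (depth 5)
After 'mul': stack = [4, 14, 14, 81] (depth 4)
After 'eq': stack = [4, 14, 0] (depth 3)
After 'neg': stack = [4, 14, 0] (depth 3)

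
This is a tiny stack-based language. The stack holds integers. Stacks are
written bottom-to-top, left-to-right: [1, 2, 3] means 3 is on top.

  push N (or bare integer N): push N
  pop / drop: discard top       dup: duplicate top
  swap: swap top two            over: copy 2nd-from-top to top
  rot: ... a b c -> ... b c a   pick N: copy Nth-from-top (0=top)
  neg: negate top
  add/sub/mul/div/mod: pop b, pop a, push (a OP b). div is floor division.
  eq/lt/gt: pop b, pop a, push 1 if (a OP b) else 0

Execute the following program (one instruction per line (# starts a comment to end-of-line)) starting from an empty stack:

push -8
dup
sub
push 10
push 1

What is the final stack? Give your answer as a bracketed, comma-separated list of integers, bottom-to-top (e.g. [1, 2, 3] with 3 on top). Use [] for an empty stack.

Answer: [0, 10, 1]

Derivation:
After 'push -8': [-8]
After 'dup': [-8, -8]
After 'sub': [0]
After 'push 10': [0, 10]
After 'push 1': [0, 10, 1]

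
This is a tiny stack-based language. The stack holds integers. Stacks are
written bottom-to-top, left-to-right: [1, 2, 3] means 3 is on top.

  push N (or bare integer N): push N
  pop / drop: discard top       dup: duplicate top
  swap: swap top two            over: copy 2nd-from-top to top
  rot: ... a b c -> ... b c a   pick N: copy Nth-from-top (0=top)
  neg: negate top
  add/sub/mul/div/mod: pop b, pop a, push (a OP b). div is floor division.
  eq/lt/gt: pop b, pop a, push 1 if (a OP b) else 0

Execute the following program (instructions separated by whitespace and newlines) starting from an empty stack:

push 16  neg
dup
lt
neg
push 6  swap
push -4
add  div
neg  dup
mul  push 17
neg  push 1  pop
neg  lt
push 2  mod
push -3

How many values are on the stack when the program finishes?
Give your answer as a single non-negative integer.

After 'push 16': stack = [16] (depth 1)
After 'neg': stack = [-16] (depth 1)
After 'dup': stack = [-16, -16] (depth 2)
After 'lt': stack = [0] (depth 1)
After 'neg': stack = [0] (depth 1)
After 'push 6': stack = [0, 6] (depth 2)
After 'swap': stack = [6, 0] (depth 2)
After 'push -4': stack = [6, 0, -4] (depth 3)
After 'add': stack = [6, -4] (depth 2)
After 'div': stack = [-2] (depth 1)
  ...
After 'mul': stack = [4] (depth 1)
After 'push 17': stack = [4, 17] (depth 2)
After 'neg': stack = [4, -17] (depth 2)
After 'push 1': stack = [4, -17, 1] (depth 3)
After 'pop': stack = [4, -17] (depth 2)
After 'neg': stack = [4, 17] (depth 2)
After 'lt': stack = [1] (depth 1)
After 'push 2': stack = [1, 2] (depth 2)
After 'mod': stack = [1] (depth 1)
After 'push -3': stack = [1, -3] (depth 2)

Answer: 2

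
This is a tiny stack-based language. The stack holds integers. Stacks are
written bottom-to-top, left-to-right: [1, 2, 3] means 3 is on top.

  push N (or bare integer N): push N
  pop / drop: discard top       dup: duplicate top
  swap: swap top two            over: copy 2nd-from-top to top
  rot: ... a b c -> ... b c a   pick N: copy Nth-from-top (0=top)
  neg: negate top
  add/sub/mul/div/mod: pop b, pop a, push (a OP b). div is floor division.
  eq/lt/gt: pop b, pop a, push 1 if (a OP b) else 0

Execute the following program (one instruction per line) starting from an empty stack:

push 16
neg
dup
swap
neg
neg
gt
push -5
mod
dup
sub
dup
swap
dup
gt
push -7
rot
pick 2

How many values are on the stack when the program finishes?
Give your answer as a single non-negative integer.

After 'push 16': stack = [16] (depth 1)
After 'neg': stack = [-16] (depth 1)
After 'dup': stack = [-16, -16] (depth 2)
After 'swap': stack = [-16, -16] (depth 2)
After 'neg': stack = [-16, 16] (depth 2)
After 'neg': stack = [-16, -16] (depth 2)
After 'gt': stack = [0] (depth 1)
After 'push -5': stack = [0, -5] (depth 2)
After 'mod': stack = [0] (depth 1)
After 'dup': stack = [0, 0] (depth 2)
After 'sub': stack = [0] (depth 1)
After 'dup': stack = [0, 0] (depth 2)
After 'swap': stack = [0, 0] (depth 2)
After 'dup': stack = [0, 0, 0] (depth 3)
After 'gt': stack = [0, 0] (depth 2)
After 'push -7': stack = [0, 0, -7] (depth 3)
After 'rot': stack = [0, -7, 0] (depth 3)
After 'pick 2': stack = [0, -7, 0, 0] (depth 4)

Answer: 4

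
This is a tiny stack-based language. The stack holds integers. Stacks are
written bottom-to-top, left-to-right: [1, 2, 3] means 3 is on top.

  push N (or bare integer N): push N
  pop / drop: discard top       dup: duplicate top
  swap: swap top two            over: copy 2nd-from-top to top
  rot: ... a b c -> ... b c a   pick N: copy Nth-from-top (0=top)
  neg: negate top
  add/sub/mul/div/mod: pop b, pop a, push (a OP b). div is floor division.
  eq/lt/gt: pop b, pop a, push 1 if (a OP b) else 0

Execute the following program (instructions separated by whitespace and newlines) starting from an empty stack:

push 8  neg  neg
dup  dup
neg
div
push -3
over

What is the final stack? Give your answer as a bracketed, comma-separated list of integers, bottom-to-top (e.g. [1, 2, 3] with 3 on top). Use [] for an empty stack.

After 'push 8': [8]
After 'neg': [-8]
After 'neg': [8]
After 'dup': [8, 8]
After 'dup': [8, 8, 8]
After 'neg': [8, 8, -8]
After 'div': [8, -1]
After 'push -3': [8, -1, -3]
After 'over': [8, -1, -3, -1]

Answer: [8, -1, -3, -1]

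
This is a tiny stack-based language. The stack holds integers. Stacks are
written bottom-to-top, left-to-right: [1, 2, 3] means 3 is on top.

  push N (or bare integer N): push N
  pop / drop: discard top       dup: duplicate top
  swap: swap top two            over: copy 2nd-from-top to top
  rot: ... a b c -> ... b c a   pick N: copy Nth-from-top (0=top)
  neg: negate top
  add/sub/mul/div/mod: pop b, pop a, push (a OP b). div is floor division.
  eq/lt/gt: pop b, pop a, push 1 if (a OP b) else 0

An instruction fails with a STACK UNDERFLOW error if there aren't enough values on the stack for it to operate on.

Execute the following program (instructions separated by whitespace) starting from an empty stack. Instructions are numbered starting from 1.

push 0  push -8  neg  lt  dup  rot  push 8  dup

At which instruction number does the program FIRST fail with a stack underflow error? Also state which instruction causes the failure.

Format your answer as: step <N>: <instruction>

Step 1 ('push 0'): stack = [0], depth = 1
Step 2 ('push -8'): stack = [0, -8], depth = 2
Step 3 ('neg'): stack = [0, 8], depth = 2
Step 4 ('lt'): stack = [1], depth = 1
Step 5 ('dup'): stack = [1, 1], depth = 2
Step 6 ('rot'): needs 3 value(s) but depth is 2 — STACK UNDERFLOW

Answer: step 6: rot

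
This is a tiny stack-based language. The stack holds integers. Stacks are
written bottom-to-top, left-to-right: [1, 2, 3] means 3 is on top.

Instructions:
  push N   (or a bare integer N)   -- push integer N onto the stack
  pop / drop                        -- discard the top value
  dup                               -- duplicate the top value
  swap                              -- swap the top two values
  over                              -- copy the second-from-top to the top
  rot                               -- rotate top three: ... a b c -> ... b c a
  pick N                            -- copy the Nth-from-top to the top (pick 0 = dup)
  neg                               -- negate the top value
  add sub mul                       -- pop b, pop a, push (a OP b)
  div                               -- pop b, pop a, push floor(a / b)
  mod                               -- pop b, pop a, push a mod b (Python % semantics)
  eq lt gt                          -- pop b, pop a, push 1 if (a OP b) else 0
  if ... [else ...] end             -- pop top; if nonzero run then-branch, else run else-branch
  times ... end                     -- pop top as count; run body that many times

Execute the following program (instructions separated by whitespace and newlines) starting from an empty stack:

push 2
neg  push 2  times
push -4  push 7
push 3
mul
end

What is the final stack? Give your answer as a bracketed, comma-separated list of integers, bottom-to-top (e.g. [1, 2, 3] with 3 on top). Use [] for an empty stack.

After 'push 2': [2]
After 'neg': [-2]
After 'push 2': [-2, 2]
After 'times': [-2]
After 'push -4': [-2, -4]
After 'push 7': [-2, -4, 7]
After 'push 3': [-2, -4, 7, 3]
After 'mul': [-2, -4, 21]
After 'push -4': [-2, -4, 21, -4]
After 'push 7': [-2, -4, 21, -4, 7]
After 'push 3': [-2, -4, 21, -4, 7, 3]
After 'mul': [-2, -4, 21, -4, 21]

Answer: [-2, -4, 21, -4, 21]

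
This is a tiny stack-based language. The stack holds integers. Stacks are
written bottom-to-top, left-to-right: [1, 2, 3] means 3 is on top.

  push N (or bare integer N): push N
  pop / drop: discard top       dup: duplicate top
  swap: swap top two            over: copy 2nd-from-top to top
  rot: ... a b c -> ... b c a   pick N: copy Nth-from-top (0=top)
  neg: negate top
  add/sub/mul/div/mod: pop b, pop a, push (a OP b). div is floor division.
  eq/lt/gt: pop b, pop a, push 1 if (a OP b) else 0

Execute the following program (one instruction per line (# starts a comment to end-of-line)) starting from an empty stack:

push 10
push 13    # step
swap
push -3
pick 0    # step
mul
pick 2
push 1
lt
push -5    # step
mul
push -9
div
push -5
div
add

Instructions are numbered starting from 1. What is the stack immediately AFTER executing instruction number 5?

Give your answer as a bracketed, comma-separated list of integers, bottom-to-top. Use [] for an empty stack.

Step 1 ('push 10'): [10]
Step 2 ('push 13'): [10, 13]
Step 3 ('swap'): [13, 10]
Step 4 ('push -3'): [13, 10, -3]
Step 5 ('pick 0'): [13, 10, -3, -3]

Answer: [13, 10, -3, -3]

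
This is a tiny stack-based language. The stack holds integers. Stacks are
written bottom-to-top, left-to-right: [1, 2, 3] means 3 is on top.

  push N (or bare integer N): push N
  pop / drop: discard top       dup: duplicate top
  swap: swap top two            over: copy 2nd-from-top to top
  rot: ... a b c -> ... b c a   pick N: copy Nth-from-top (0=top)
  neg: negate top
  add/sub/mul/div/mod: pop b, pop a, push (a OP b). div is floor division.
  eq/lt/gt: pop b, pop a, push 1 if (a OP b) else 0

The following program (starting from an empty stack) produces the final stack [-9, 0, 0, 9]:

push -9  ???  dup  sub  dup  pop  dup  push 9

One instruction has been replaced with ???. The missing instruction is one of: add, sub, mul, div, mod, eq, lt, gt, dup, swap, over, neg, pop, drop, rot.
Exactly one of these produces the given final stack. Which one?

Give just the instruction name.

Answer: dup

Derivation:
Stack before ???: [-9]
Stack after ???:  [-9, -9]
The instruction that transforms [-9] -> [-9, -9] is: dup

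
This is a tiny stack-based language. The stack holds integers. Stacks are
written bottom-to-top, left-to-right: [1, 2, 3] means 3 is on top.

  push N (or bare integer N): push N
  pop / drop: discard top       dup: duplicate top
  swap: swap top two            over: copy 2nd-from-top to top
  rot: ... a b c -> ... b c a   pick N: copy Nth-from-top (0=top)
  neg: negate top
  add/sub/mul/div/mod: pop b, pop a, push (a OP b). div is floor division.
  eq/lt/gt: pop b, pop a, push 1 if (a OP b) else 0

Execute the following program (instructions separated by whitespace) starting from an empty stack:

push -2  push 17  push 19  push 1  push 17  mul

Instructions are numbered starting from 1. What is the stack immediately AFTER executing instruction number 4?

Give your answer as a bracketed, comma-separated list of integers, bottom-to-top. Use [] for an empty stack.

Step 1 ('push -2'): [-2]
Step 2 ('push 17'): [-2, 17]
Step 3 ('push 19'): [-2, 17, 19]
Step 4 ('push 1'): [-2, 17, 19, 1]

Answer: [-2, 17, 19, 1]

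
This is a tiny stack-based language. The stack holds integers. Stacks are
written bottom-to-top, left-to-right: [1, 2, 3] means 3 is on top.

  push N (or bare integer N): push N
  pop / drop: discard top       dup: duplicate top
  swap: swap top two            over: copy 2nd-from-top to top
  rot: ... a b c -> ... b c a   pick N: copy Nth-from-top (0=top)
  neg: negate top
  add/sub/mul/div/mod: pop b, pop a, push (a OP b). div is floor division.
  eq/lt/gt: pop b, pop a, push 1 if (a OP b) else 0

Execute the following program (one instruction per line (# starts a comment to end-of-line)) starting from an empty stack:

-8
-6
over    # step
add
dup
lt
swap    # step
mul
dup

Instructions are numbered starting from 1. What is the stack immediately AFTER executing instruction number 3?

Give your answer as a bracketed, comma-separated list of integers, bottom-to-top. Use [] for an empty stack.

Answer: [-8, -6, -8]

Derivation:
Step 1 ('-8'): [-8]
Step 2 ('-6'): [-8, -6]
Step 3 ('over'): [-8, -6, -8]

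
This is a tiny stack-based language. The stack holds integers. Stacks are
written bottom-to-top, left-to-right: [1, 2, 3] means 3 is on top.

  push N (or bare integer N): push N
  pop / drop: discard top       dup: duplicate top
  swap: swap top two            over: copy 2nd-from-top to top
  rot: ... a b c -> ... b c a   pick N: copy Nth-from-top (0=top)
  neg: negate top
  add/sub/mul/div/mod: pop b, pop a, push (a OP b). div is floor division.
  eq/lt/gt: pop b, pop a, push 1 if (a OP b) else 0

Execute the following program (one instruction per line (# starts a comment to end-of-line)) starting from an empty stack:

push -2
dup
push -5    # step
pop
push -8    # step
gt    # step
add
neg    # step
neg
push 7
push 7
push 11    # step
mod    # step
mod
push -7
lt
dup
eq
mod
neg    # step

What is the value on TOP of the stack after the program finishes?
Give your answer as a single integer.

Answer: 0

Derivation:
After 'push -2': [-2]
After 'dup': [-2, -2]
After 'push -5': [-2, -2, -5]
After 'pop': [-2, -2]
After 'push -8': [-2, -2, -8]
After 'gt': [-2, 1]
After 'add': [-1]
After 'neg': [1]
After 'neg': [-1]
After 'push 7': [-1, 7]
After 'push 7': [-1, 7, 7]
After 'push 11': [-1, 7, 7, 11]
After 'mod': [-1, 7, 7]
After 'mod': [-1, 0]
After 'push -7': [-1, 0, -7]
After 'lt': [-1, 0]
After 'dup': [-1, 0, 0]
After 'eq': [-1, 1]
After 'mod': [0]
After 'neg': [0]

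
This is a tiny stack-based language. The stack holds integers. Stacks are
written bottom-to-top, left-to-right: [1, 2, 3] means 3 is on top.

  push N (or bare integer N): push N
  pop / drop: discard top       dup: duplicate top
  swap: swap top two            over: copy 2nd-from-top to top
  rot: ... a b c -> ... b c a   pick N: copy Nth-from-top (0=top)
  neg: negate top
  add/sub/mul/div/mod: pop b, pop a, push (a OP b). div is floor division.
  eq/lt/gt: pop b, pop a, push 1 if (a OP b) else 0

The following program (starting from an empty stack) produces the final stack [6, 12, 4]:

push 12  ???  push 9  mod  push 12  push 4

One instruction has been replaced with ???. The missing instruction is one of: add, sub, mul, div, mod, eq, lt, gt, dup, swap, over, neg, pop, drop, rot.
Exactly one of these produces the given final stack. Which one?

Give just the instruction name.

Answer: neg

Derivation:
Stack before ???: [12]
Stack after ???:  [-12]
The instruction that transforms [12] -> [-12] is: neg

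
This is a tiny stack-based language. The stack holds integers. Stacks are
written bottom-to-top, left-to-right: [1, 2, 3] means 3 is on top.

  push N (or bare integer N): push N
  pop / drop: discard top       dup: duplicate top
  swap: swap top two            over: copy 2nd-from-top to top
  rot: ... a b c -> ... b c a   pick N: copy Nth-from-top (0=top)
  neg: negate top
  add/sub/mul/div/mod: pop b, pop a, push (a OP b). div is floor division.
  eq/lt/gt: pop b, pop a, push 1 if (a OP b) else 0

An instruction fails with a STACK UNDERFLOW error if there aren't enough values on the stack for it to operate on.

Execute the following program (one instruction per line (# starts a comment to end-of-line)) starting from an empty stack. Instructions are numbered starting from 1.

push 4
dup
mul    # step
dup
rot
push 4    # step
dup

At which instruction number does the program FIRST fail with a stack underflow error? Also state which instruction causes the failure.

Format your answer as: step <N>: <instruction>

Step 1 ('push 4'): stack = [4], depth = 1
Step 2 ('dup'): stack = [4, 4], depth = 2
Step 3 ('mul'): stack = [16], depth = 1
Step 4 ('dup'): stack = [16, 16], depth = 2
Step 5 ('rot'): needs 3 value(s) but depth is 2 — STACK UNDERFLOW

Answer: step 5: rot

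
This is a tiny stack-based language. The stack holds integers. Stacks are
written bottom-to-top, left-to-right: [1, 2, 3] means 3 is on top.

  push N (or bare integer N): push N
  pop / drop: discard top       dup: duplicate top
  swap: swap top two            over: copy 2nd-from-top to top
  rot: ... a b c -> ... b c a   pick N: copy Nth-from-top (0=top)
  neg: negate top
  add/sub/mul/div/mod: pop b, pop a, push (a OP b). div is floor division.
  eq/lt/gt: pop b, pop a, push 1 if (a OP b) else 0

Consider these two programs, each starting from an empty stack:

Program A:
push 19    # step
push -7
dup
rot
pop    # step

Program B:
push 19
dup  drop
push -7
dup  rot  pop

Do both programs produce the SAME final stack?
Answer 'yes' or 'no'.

Answer: yes

Derivation:
Program A trace:
  After 'push 19': [19]
  After 'push -7': [19, -7]
  After 'dup': [19, -7, -7]
  After 'rot': [-7, -7, 19]
  After 'pop': [-7, -7]
Program A final stack: [-7, -7]

Program B trace:
  After 'push 19': [19]
  After 'dup': [19, 19]
  After 'drop': [19]
  After 'push -7': [19, -7]
  After 'dup': [19, -7, -7]
  After 'rot': [-7, -7, 19]
  After 'pop': [-7, -7]
Program B final stack: [-7, -7]
Same: yes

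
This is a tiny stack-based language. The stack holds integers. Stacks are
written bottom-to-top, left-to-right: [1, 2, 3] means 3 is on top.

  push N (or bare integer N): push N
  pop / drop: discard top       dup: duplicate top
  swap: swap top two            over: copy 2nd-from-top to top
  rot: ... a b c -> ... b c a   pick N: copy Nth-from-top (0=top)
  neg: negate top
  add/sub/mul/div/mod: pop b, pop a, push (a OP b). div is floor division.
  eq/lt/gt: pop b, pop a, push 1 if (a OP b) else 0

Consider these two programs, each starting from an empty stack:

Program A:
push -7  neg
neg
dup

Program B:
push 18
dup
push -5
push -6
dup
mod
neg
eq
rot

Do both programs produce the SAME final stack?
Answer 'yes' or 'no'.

Answer: no

Derivation:
Program A trace:
  After 'push -7': [-7]
  After 'neg': [7]
  After 'neg': [-7]
  After 'dup': [-7, -7]
Program A final stack: [-7, -7]

Program B trace:
  After 'push 18': [18]
  After 'dup': [18, 18]
  After 'push -5': [18, 18, -5]
  After 'push -6': [18, 18, -5, -6]
  After 'dup': [18, 18, -5, -6, -6]
  After 'mod': [18, 18, -5, 0]
  After 'neg': [18, 18, -5, 0]
  After 'eq': [18, 18, 0]
  After 'rot': [18, 0, 18]
Program B final stack: [18, 0, 18]
Same: no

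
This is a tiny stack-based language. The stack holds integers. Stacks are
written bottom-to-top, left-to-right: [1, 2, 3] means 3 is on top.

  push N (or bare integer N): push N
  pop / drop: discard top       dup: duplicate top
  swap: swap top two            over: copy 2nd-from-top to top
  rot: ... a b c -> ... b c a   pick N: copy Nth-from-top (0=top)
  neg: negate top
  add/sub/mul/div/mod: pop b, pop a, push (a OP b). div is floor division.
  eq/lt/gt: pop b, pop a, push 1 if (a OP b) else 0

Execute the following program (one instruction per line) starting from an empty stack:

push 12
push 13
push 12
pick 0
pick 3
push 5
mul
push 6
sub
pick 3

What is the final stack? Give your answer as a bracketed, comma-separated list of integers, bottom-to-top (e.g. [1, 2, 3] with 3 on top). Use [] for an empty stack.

Answer: [12, 13, 12, 12, 54, 13]

Derivation:
After 'push 12': [12]
After 'push 13': [12, 13]
After 'push 12': [12, 13, 12]
After 'pick 0': [12, 13, 12, 12]
After 'pick 3': [12, 13, 12, 12, 12]
After 'push 5': [12, 13, 12, 12, 12, 5]
After 'mul': [12, 13, 12, 12, 60]
After 'push 6': [12, 13, 12, 12, 60, 6]
After 'sub': [12, 13, 12, 12, 54]
After 'pick 3': [12, 13, 12, 12, 54, 13]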